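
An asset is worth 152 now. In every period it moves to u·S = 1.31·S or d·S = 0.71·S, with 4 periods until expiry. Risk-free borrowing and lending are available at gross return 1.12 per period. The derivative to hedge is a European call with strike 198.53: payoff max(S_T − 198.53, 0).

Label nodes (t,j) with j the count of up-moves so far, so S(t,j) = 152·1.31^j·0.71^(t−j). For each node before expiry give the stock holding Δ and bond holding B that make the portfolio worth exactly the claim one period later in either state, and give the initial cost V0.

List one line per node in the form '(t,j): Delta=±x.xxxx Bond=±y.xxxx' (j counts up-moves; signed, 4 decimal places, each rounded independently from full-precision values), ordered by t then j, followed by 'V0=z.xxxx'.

Risk-neutral probability p* = (R−d)/(u−d) = (1.12−0.71)/(1.31−0.71) = 0.6833.
Terminal payoffs: V(4,0)=0.0000, V(4,1)=0.0000, V(4,2)=0.0000, V(4,3)=44.0840, V(4,4)=249.1099
Node (3,0) S=54.4025: V=(p*·0.0000+(1−p*)·0.0000)/1.12=0.0000; Δ=(0.0000−0.0000)/(71.2672−38.6258)=0.0000; B=V−Δ·S=0.0000
Node (3,1) S=100.3764: V=(p*·0.0000+(1−p*)·0.0000)/1.12=0.0000; Δ=(0.0000−0.0000)/(131.4931−71.2672)=0.0000; B=V−Δ·S=0.0000
Node (3,2) S=185.2015: V=(p*·44.0840+(1−p*)·0.0000)/1.12=26.8965; Δ=(44.0840−0.0000)/(242.6140−131.4931)=0.3967; B=V−Δ·S=-46.5768
Node (3,3) S=341.7098: V=(p*·249.1099+(1−p*)·44.0840)/1.12=164.4509; Δ=(249.1099−44.0840)/(447.6399−242.6140)=1.0000; B=V−Δ·S=-177.2589
Node (2,0) S=76.6232: V=(p*·0.0000+(1−p*)·0.0000)/1.12=0.0000; Δ=(0.0000−0.0000)/(100.3764−54.4025)=0.0000; B=V−Δ·S=0.0000
Node (2,1) S=141.3752: V=(p*·26.8965+(1−p*)·0.0000)/1.12=16.4101; Δ=(26.8965−0.0000)/(185.2015−100.3764)=0.3171; B=V−Δ·S=-28.4174
Node (2,2) S=260.8472: V=(p*·164.4509+(1−p*)·26.8965)/1.12=107.9393; Δ=(164.4509−26.8965)/(341.7098−185.2015)=0.8789; B=V−Δ·S=-121.3181
Node (1,0) S=107.9200: V=(p*·16.4101+(1−p*)·0.0000)/1.12=10.0121; Δ=(16.4101−0.0000)/(141.3752−76.6232)=0.2534; B=V−Δ·S=-17.3380
Node (1,1) S=199.1200: V=(p*·107.9393+(1−p*)·16.4101)/1.12=70.4956; Δ=(107.9393−16.4101)/(260.8472−141.3752)=0.7661; B=V−Δ·S=-82.0532
Node (0,0) S=152.0000: V=(p*·70.4956+(1−p*)·10.0121)/1.12=45.8415; Δ=(70.4956−10.0121)/(199.1200−107.9200)=0.6632; B=V−Δ·S=-54.9643
Root portfolio cost Δ·152+B reproduces V0=45.8415.

(0,0): Delta=0.6632 Bond=-54.9643
(1,0): Delta=0.2534 Bond=-17.3380
(1,1): Delta=0.7661 Bond=-82.0532
(2,0): Delta=0.0000 Bond=0.0000
(2,1): Delta=0.3171 Bond=-28.4174
(2,2): Delta=0.8789 Bond=-121.3181
(3,0): Delta=0.0000 Bond=0.0000
(3,1): Delta=0.0000 Bond=0.0000
(3,2): Delta=0.3967 Bond=-46.5768
(3,3): Delta=1.0000 Bond=-177.2589
V0=45.8415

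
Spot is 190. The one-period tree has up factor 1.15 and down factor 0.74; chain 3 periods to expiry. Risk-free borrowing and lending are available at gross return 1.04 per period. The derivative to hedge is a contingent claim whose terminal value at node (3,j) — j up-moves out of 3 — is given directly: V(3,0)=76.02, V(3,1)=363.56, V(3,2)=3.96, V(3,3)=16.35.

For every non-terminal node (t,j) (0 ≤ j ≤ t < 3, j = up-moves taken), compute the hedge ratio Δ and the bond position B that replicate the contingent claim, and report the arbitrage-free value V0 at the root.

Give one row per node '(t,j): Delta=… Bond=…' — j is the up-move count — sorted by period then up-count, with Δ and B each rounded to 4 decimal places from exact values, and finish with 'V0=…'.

(0,0): Delta=-1.3513 Bond=316.3327
(1,0): Delta=-3.1021 Bond=575.1489
(1,1): Delta=-0.9382 Bond=238.7263
(2,0): Delta=6.7406 Bond=-425.9179
(2,1): Delta=-5.4244 Bond=973.6482
(2,2): Delta=0.1203 Bond=-17.6947
V0=59.5848

No-arbitrage ⇒ martingale measure with p* = (R−d)/(u−d) = 0.7317.
Terminal payoffs: V(3,0)=76.0200, V(3,1)=363.5600, V(3,2)=3.9600, V(3,3)=16.3500
  t=2,j=0: stock 104.0440 → up 119.6506 (V=363.5600), down 76.9926 (V=76.0200). Price 275.3992; hedge Δ=6.7406, bond B=-425.9179.
  t=2,j=1: stock 161.6900 → up 185.9435 (V=3.9600), down 119.6506 (V=363.5600). Price 96.5750; hedge Δ=-5.4244, bond B=973.6482.
  t=2,j=2: stock 251.2750 → up 288.9662 (V=16.3500), down 185.9435 (V=3.9600). Price 12.5249; hedge Δ=0.1203, bond B=-17.6947.
  t=1,j=0: stock 140.6000 → up 161.6900 (V=96.5750), down 104.0440 (V=275.3992). Price 138.9925; hedge Δ=-3.1021, bond B=575.1489.
  t=1,j=1: stock 218.5000 → up 251.2750 (V=12.5249), down 161.6900 (V=96.5750). Price 33.7259; hedge Δ=-0.9382, bond B=238.7263.
  t=0,j=0: stock 190.0000 → up 218.5000 (V=33.7259), down 140.6000 (V=138.9925). Price 59.5848; hedge Δ=-1.3513, bond B=316.3327.
Each (Δ,B) replicates both successor values, so the strategy is self-financing and V0 is arbitrage-free.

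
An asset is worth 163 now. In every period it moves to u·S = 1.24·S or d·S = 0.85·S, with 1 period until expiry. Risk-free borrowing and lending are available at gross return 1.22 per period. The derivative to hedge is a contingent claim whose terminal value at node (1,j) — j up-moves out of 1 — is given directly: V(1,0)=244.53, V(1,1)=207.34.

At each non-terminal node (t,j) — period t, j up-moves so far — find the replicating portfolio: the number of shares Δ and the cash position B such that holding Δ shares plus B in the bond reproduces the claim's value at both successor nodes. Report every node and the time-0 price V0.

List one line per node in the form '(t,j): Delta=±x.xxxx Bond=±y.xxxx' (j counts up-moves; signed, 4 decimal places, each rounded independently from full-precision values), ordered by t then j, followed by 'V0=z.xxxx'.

(0,0): Delta=-0.5850 Bond=266.8731
V0=171.5141

Since d<R<u, set p* = (R−d)/(u−d) = 0.9487; price each node as the discounted p*-expectation of its children.
Terminal values V(1,·): V(1,0)=244.5300, V(1,1)=207.3400
  t=0,j=0: stock 163.0000 → up 202.1200 (V=207.3400), down 138.5500 (V=244.5300). Price 171.5141; hedge Δ=-0.5850, bond B=266.8731.
The time-0 hedge costs 171.5141, which is the no-arbitrage price.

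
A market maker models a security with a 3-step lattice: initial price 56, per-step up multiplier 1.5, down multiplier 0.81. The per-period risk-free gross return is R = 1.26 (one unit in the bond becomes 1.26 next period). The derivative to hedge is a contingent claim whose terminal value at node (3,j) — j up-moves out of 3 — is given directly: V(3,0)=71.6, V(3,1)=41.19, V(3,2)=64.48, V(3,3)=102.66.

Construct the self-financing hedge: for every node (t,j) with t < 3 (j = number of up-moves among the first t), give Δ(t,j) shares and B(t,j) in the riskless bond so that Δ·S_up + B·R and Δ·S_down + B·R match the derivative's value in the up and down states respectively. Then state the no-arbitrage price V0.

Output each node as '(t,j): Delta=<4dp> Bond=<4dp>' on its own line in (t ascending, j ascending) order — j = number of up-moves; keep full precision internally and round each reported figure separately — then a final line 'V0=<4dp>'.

(0,0): Delta=0.3770 Bond=13.8107
(1,0): Delta=0.1169 Bond=29.1973
(1,1): Delta=0.4519 Bond=11.1105
(2,0): Delta=-1.1995 Bond=85.1577
(2,1): Delta=0.4961 Bond=10.9917
(2,2): Delta=0.4392 Bond=15.6032
V0=34.9222

The replicating-portfolio and risk-neutral prices coincide; use p* = (1.26−0.81)/(1.5−0.81) = 0.6522 for the latter.
At expiry t=3: V(3,0)=71.6000, V(3,1)=41.1900, V(3,2)=64.4800, V(3,3)=102.6600
(2,0): S=36.7416. Δ = (V_up−V_dn)/(S_up−S_dn) = (41.1900−71.6000)/(55.1124−29.7607) = -1.1995. V = [p*·41.1900 + (1−p*)·71.6000]/1.26 = 41.0852. B = V − Δ·S = 85.1577.
(2,1): S=68.0400. Δ = (V_up−V_dn)/(S_up−S_dn) = (64.4800−41.1900)/(102.0600−55.1124) = 0.4961. V = [p*·64.4800 + (1−p*)·41.1900]/1.26 = 44.7453. B = V − Δ·S = 10.9917.
(2,2): S=126.0000. Δ = (V_up−V_dn)/(S_up−S_dn) = (102.6600−64.4800)/(189.0000−102.0600) = 0.4392. V = [p*·102.6600 + (1−p*)·64.4800]/1.26 = 70.9365. B = V − Δ·S = 15.6032.
(1,0): S=45.3600. Δ = (V_up−V_dn)/(S_up−S_dn) = (44.7453−41.0852)/(68.0400−36.7416) = 0.1169. V = [p*·44.7453 + (1−p*)·41.0852]/1.26 = 34.5018. B = V − Δ·S = 29.1973.
(1,1): S=84.0000. Δ = (V_up−V_dn)/(S_up−S_dn) = (70.9365−44.7453)/(126.0000−68.0400) = 0.4519. V = [p*·70.9365 + (1−p*)·44.7453]/1.26 = 49.0687. B = V − Δ·S = 11.1105.
(0,0): S=56.0000. Δ = (V_up−V_dn)/(S_up−S_dn) = (49.0687−34.5018)/(84.0000−45.3600) = 0.3770. V = [p*·49.0687 + (1−p*)·34.5018]/1.26 = 34.9222. B = V − Δ·S = 13.8107.
Each (Δ,B) replicates both successor values, so the strategy is self-financing and V0 is arbitrage-free.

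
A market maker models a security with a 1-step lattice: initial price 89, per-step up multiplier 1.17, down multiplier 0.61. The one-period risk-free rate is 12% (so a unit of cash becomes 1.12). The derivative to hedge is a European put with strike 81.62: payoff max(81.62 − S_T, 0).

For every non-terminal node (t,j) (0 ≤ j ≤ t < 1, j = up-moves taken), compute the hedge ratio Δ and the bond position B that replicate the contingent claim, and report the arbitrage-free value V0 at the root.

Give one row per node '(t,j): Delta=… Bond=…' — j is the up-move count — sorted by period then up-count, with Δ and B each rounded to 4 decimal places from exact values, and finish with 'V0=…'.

Risk-neutral probability p* = (R−d)/(u−d) = (1.12−0.61)/(1.17−0.61) = 0.9107.
At expiry t=1: V(1,0)=27.3300, V(1,1)=0.0000
  t=0,j=0: stock 89.0000 → up 104.1300 (V=0.0000), down 54.2900 (V=27.3300). Price 2.1787; hedge Δ=-0.5484, bond B=50.9823.
The time-0 hedge costs 2.1787, which is the no-arbitrage price.

(0,0): Delta=-0.5484 Bond=50.9823
V0=2.1787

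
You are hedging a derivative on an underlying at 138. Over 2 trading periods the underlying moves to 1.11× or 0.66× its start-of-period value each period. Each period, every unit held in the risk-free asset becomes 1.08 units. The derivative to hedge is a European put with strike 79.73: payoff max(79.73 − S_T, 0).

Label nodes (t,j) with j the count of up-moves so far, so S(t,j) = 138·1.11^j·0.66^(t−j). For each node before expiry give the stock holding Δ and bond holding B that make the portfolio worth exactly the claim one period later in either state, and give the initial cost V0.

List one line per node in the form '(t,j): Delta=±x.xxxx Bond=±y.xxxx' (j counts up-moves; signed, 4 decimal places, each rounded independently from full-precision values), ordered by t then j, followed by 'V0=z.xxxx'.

The replicating-portfolio and risk-neutral prices coincide; use p* = (1.08−0.66)/(1.11−0.66) = 0.9333 for the latter.
Payoff layer (t=2): V(2,0)=19.6172, V(2,1)=0.0000, V(2,2)=0.0000
(1,0): S=91.0800. Δ = (V_up−V_dn)/(S_up−S_dn) = (0.0000−19.6172)/(101.0988−60.1128) = -0.4786. V = [p*·0.0000 + (1−p*)·19.6172]/1.08 = 1.2109. B = V − Δ·S = 44.8047.
(1,1): S=153.1800. Δ = (V_up−V_dn)/(S_up−S_dn) = (0.0000−0.0000)/(170.0298−101.0988) = 0.0000. V = [p*·0.0000 + (1−p*)·0.0000]/1.08 = 0.0000. B = V − Δ·S = 0.0000.
(0,0): S=138.0000. Δ = (V_up−V_dn)/(S_up−S_dn) = (0.0000−1.2109)/(153.1800−91.0800) = -0.0195. V = [p*·0.0000 + (1−p*)·1.2109]/1.08 = 0.0747. B = V − Δ·S = 2.7657.
Self-financing check: at every node Δ·S+B equals the discounted successor values.

(0,0): Delta=-0.0195 Bond=2.7657
(1,0): Delta=-0.4786 Bond=44.8047
(1,1): Delta=0.0000 Bond=0.0000
V0=0.0747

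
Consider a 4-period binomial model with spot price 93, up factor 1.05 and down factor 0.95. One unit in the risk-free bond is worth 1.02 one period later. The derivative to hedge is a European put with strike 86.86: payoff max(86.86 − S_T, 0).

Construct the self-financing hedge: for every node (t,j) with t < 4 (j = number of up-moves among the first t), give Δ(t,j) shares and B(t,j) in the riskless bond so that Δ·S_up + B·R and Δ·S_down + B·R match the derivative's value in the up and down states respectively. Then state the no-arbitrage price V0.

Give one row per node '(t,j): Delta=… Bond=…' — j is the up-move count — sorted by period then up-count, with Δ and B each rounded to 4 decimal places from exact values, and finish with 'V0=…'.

(0,0): Delta=-0.0819 Bond=7.9185
(1,0): Delta=-0.2214 Bond=20.4041
(1,1): Delta=-0.0278 Bond=2.7938
(2,0): Delta=-0.5359 Bond=47.2101
(2,1): Delta=-0.0995 Bond=9.4988
(2,2): Delta=0.0000 Bond=0.0000
(3,0): Delta=-1.0000 Bond=85.1569
(3,1): Delta=-0.3560 Bond=32.2961
(3,2): Delta=0.0000 Bond=0.0000
(3,3): Delta=0.0000 Bond=0.0000
V0=0.3023

The replicating-portfolio and risk-neutral prices coincide; use p* = (1.02−0.95)/(1.05−0.95) = 0.7000 for the latter.
Payoff layer (t=4): V(4,0)=11.1109, V(4,1)=3.1373, V(4,2)=0.0000, V(4,3)=0.0000, V(4,4)=0.0000
Node (3,0) S=79.7359: V=(p*·3.1373+(1−p*)·11.1109)/1.02=5.4210; Δ=(3.1373−11.1109)/(83.7227−75.7491)=-1.0000; B=V−Δ·S=85.1569
Node (3,1) S=88.1291: V=(p*·0.0000+(1−p*)·3.1373)/1.02=0.9227; Δ=(0.0000−3.1373)/(92.5356−83.7227)=-0.3560; B=V−Δ·S=32.2961
Node (3,2) S=97.4059: V=(p*·0.0000+(1−p*)·0.0000)/1.02=0.0000; Δ=(0.0000−0.0000)/(102.2762−92.5356)=0.0000; B=V−Δ·S=0.0000
Node (3,3) S=107.6591: V=(p*·0.0000+(1−p*)·0.0000)/1.02=0.0000; Δ=(0.0000−0.0000)/(113.0421−102.2762)=0.0000; B=V−Δ·S=0.0000
Node (2,0) S=83.9325: V=(p*·0.9227+(1−p*)·5.4210)/1.02=2.2277; Δ=(0.9227−5.4210)/(88.1291−79.7359)=-0.5359; B=V−Δ·S=47.2101
Node (2,1) S=92.7675: V=(p*·0.0000+(1−p*)·0.9227)/1.02=0.2714; Δ=(0.0000−0.9227)/(97.4059−88.1291)=-0.0995; B=V−Δ·S=9.4988
Node (2,2) S=102.5325: V=(p*·0.0000+(1−p*)·0.0000)/1.02=0.0000; Δ=(0.0000−0.0000)/(107.6591−97.4059)=0.0000; B=V−Δ·S=0.0000
Node (1,0) S=88.3500: V=(p*·0.2714+(1−p*)·2.2277)/1.02=0.8414; Δ=(0.2714−2.2277)/(92.7675−83.9325)=-0.2214; B=V−Δ·S=20.4041
Node (1,1) S=97.6500: V=(p*·0.0000+(1−p*)·0.2714)/1.02=0.0798; Δ=(0.0000−0.2714)/(102.5325−92.7675)=-0.0278; B=V−Δ·S=2.7938
Node (0,0) S=93.0000: V=(p*·0.0798+(1−p*)·0.8414)/1.02=0.3023; Δ=(0.0798−0.8414)/(97.6500−88.3500)=-0.0819; B=V−Δ·S=7.9185
Root portfolio cost Δ·93+B reproduces V0=0.3023.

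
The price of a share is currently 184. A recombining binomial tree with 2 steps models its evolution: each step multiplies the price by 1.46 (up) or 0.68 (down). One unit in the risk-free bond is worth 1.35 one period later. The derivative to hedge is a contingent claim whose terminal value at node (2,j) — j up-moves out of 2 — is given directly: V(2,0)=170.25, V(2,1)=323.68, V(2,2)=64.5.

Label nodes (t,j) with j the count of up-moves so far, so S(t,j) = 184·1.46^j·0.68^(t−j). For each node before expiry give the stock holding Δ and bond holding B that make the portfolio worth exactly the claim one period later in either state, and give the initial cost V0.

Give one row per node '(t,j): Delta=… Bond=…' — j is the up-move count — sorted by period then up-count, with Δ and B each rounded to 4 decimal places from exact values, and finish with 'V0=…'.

Under the risk-neutral measure, an up-move has probability p* = (R−d)/(u−d) = 0.8590 and values discount at R = 1.35.
Terminal values V(2,·): V(2,0)=170.2500, V(2,1)=323.6800, V(2,2)=64.5000
(1,0): S=125.1200. Δ = (V_up−V_dn)/(S_up−S_dn) = (323.6800−170.2500)/(182.6752−85.0816) = 1.5721. V = [p*·323.6800 + (1−p*)·170.2500]/1.35 = 223.7351. B = V − Δ·S = 27.0300.
(1,1): S=268.6400. Δ = (V_up−V_dn)/(S_up−S_dn) = (64.5000−323.6800)/(392.2144−182.6752) = -1.2369. V = [p*·64.5000 + (1−p*)·323.6800]/1.35 = 74.8526. B = V − Δ·S = 407.1347.
(0,0): S=184.0000. Δ = (V_up−V_dn)/(S_up−S_dn) = (74.8526−223.7351)/(268.6400−125.1200) = -1.0374. V = [p*·74.8526 + (1−p*)·223.7351]/1.35 = 70.9992. B = V − Δ·S = 261.8742.
Root portfolio cost Δ·184+B reproduces V0=70.9992.

(0,0): Delta=-1.0374 Bond=261.8742
(1,0): Delta=1.5721 Bond=27.0300
(1,1): Delta=-1.2369 Bond=407.1347
V0=70.9992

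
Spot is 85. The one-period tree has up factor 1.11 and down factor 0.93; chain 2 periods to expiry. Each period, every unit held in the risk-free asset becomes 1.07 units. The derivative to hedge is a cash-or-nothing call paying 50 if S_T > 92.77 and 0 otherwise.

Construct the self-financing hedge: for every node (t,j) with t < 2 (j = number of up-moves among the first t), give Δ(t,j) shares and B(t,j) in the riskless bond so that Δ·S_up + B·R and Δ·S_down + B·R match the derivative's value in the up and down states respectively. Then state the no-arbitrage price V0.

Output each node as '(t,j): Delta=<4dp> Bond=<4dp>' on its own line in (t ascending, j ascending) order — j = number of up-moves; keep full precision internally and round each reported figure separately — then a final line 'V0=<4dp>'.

No-arbitrage ⇒ martingale measure with p* = (R−d)/(u−d) = 0.7778.
Terminal values V(2,·): V(2,0)=0.0000, V(2,1)=0.0000, V(2,2)=50.0000
Node (1,0) S=79.0500: V=(p*·0.0000+(1−p*)·0.0000)/1.07=0.0000; Δ=(0.0000−0.0000)/(87.7455−73.5165)=0.0000; B=V−Δ·S=0.0000
Node (1,1) S=94.3500: V=(p*·50.0000+(1−p*)·0.0000)/1.07=36.3448; Δ=(50.0000−0.0000)/(104.7285−87.7455)=2.9441; B=V−Δ·S=-241.4330
Node (0,0) S=85.0000: V=(p*·36.3448+(1−p*)·0.0000)/1.07=26.4188; Δ=(36.3448−0.0000)/(94.3500−79.0500)=2.3755; B=V−Δ·S=-175.4965
The time-0 hedge costs 26.4188, which is the no-arbitrage price.

(0,0): Delta=2.3755 Bond=-175.4965
(1,0): Delta=0.0000 Bond=0.0000
(1,1): Delta=2.9441 Bond=-241.4330
V0=26.4188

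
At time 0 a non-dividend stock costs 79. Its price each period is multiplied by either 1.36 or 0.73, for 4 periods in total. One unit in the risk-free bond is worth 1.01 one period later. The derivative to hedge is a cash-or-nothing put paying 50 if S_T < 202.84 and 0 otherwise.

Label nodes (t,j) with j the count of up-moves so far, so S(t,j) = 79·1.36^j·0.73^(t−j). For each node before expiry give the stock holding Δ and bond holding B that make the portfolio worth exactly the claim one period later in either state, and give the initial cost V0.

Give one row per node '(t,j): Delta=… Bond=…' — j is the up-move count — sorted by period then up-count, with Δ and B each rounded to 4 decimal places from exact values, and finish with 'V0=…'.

(0,0): Delta=-0.0856 Bond=52.9369
(1,0): Delta=0.0000 Bond=48.5295
(1,1): Delta=-0.1430 Bond=59.6372
(2,0): Delta=0.0000 Bond=49.0148
(2,1): Delta=0.0000 Bond=49.0148
(2,2): Delta=-0.2390 Bond=74.2570
(3,0): Delta=0.0000 Bond=49.5050
(3,1): Delta=0.0000 Bond=49.5050
(3,2): Delta=0.0000 Bond=49.5050
(3,3): Delta=-0.3994 Bond=106.8678
V0=46.1742

No-arbitrage ⇒ martingale measure with p* = (R−d)/(u−d) = 0.4444.
Terminal payoffs: V(4,0)=50.0000, V(4,1)=50.0000, V(4,2)=50.0000, V(4,3)=50.0000, V(4,4)=0.0000
(3,0): S=30.7323. Δ = (V_up−V_dn)/(S_up−S_dn) = (50.0000−50.0000)/(41.7960−22.4346) = 0.0000. V = [p*·50.0000 + (1−p*)·50.0000]/1.01 = 49.5050. B = V − Δ·S = 49.5050.
(3,1): S=57.2548. Δ = (V_up−V_dn)/(S_up−S_dn) = (50.0000−50.0000)/(77.8665−41.7960) = 0.0000. V = [p*·50.0000 + (1−p*)·50.0000]/1.01 = 49.5050. B = V − Δ·S = 49.5050.
(3,2): S=106.6664. Δ = (V_up−V_dn)/(S_up−S_dn) = (50.0000−50.0000)/(145.0663−77.8665) = 0.0000. V = [p*·50.0000 + (1−p*)·50.0000]/1.01 = 49.5050. B = V − Δ·S = 49.5050.
(3,3): S=198.7210. Δ = (V_up−V_dn)/(S_up−S_dn) = (0.0000−50.0000)/(270.2606−145.0663) = -0.3994. V = [p*·0.0000 + (1−p*)·50.0000]/1.01 = 27.5028. B = V − Δ·S = 106.8678.
(2,0): S=42.0991. Δ = (V_up−V_dn)/(S_up−S_dn) = (49.5050−49.5050)/(57.2548−30.7323) = 0.0000. V = [p*·49.5050 + (1−p*)·49.5050]/1.01 = 49.0148. B = V − Δ·S = 49.0148.
(2,1): S=78.4312. Δ = (V_up−V_dn)/(S_up−S_dn) = (49.5050−49.5050)/(106.6664−57.2548) = 0.0000. V = [p*·49.5050 + (1−p*)·49.5050]/1.01 = 49.0148. B = V − Δ·S = 49.0148.
(2,2): S=146.1184. Δ = (V_up−V_dn)/(S_up−S_dn) = (27.5028−49.5050)/(198.7210−106.6664) = -0.2390. V = [p*·27.5028 + (1−p*)·49.5050]/1.01 = 39.3329. B = V − Δ·S = 74.2570.
(1,0): S=57.6700. Δ = (V_up−V_dn)/(S_up−S_dn) = (49.0148−49.0148)/(78.4312−42.0991) = 0.0000. V = [p*·49.0148 + (1−p*)·49.0148]/1.01 = 48.5295. B = V − Δ·S = 48.5295.
(1,1): S=107.4400. Δ = (V_up−V_dn)/(S_up−S_dn) = (39.3329−49.0148)/(146.1184−78.4312) = -0.1430. V = [p*·39.3329 + (1−p*)·49.0148]/1.01 = 44.2690. B = V − Δ·S = 59.6372.
(0,0): S=79.0000. Δ = (V_up−V_dn)/(S_up−S_dn) = (44.2690−48.5295)/(107.4400−57.6700) = -0.0856. V = [p*·44.2690 + (1−p*)·48.5295]/1.01 = 46.1742. B = V − Δ·S = 52.9369.
Each (Δ,B) replicates both successor values, so the strategy is self-financing and V0 is arbitrage-free.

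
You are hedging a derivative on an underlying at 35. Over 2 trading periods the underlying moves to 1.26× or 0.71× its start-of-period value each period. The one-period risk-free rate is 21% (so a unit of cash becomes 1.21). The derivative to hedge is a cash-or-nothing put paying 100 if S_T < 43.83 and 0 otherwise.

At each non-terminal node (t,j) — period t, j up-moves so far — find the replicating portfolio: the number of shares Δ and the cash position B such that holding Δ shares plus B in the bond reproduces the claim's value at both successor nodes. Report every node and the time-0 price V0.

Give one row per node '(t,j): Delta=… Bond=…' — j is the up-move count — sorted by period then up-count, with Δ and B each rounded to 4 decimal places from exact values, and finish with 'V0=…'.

Risk-neutral probability p* = (R−d)/(u−d) = (1.21−0.71)/(1.26−0.71) = 0.9091.
Terminal values V(2,·): V(2,0)=100.0000, V(2,1)=100.0000, V(2,2)=0.0000
  t=1,j=0: stock 24.8500 → up 31.3110 (V=100.0000), down 17.6435 (V=100.0000). Price 82.6446; hedge Δ=0.0000, bond B=82.6446.
  t=1,j=1: stock 44.1000 → up 55.5660 (V=0.0000), down 31.3110 (V=100.0000). Price 7.5131; hedge Δ=-4.1229, bond B=189.3313.
  t=0,j=0: stock 35.0000 → up 44.1000 (V=7.5131), down 24.8500 (V=82.6446). Price 11.8540; hedge Δ=-3.9029, bond B=148.4566.
Self-financing check: at every node Δ·S+B equals the discounted successor values.

(0,0): Delta=-3.9029 Bond=148.4566
(1,0): Delta=0.0000 Bond=82.6446
(1,1): Delta=-4.1229 Bond=189.3313
V0=11.8540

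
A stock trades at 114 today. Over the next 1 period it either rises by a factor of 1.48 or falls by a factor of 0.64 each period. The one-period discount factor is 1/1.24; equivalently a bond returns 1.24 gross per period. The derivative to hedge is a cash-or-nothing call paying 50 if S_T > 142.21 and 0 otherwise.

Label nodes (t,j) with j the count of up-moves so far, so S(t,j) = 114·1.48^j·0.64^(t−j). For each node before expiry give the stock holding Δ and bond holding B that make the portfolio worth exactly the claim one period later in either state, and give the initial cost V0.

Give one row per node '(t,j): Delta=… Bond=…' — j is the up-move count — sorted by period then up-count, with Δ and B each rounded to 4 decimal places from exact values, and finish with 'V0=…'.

No-arbitrage ⇒ martingale measure with p* = (R−d)/(u−d) = 0.7143.
Terminal values V(1,·): V(1,0)=0.0000, V(1,1)=50.0000
Node (0,0) S=114.0000: V=(p*·50.0000+(1−p*)·0.0000)/1.24=28.8018; Δ=(50.0000−0.0000)/(168.7200−72.9600)=0.5221; B=V−Δ·S=-30.7220
Check: Δ(0,0)·S0 + B(0,0) = 28.8018 = V0.

(0,0): Delta=0.5221 Bond=-30.7220
V0=28.8018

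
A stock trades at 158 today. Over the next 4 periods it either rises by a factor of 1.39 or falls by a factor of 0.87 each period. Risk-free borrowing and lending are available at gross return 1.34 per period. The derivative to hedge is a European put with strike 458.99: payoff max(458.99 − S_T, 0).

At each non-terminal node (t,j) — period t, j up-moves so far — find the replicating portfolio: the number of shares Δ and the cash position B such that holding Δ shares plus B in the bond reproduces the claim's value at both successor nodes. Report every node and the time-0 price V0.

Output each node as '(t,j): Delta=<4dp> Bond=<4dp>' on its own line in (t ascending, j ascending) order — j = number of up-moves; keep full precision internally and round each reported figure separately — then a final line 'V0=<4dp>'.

(0,0): Delta=-0.5113 Bond=92.2315
(1,0): Delta=-1.0000 Bond=190.7607
(1,1): Delta=-0.4788 Bond=116.4445
(2,0): Delta=-1.0000 Bond=255.6193
(2,1): Delta=-1.0000 Bond=255.6193
(2,2): Delta=-0.4441 Bond=145.4416
(3,0): Delta=-1.0000 Bond=342.5299
(3,1): Delta=-1.0000 Bond=342.5299
(3,2): Delta=-1.0000 Bond=342.5299
(3,3): Delta=-0.4071 Bond=179.1855
V0=11.4389

Risk-neutral probability p* = (R−d)/(u−d) = (1.34−0.87)/(1.39−0.87) = 0.9038.
Terminal values V(4,·): V(4,0)=368.4722, V(4,1)=314.3696, V(4,2)=227.9298, V(4,3)=89.8248, V(4,4)=0.0000
(3,0): S=104.0435. Δ = (V_up−V_dn)/(S_up−S_dn) = (314.3696−368.4722)/(144.6204−90.5178) = -1.0000. V = [p*·314.3696 + (1−p*)·368.4722]/1.34 = 238.4864. B = V − Δ·S = 342.5299.
(3,1): S=166.2304. Δ = (V_up−V_dn)/(S_up−S_dn) = (227.9298−314.3696)/(231.0602−144.6204) = -1.0000. V = [p*·227.9298 + (1−p*)·314.3696]/1.34 = 176.2995. B = V − Δ·S = 342.5299.
(3,2): S=265.5865. Δ = (V_up−V_dn)/(S_up−S_dn) = (89.8248−227.9298)/(369.1652−231.0602) = -1.0000. V = [p*·89.8248 + (1−p*)·227.9298]/1.34 = 76.9434. B = V − Δ·S = 342.5299.
(3,3): S=424.3278. Δ = (V_up−V_dn)/(S_up−S_dn) = (0.0000−89.8248)/(589.8156−369.1652) = -0.4071. V = [p*·0.0000 + (1−p*)·89.8248]/1.34 = 6.4455. B = V − Δ·S = 179.1855.
(2,0): S=119.5902. Δ = (V_up−V_dn)/(S_up−S_dn) = (176.2995−238.4864)/(166.2304−104.0435) = -1.0000. V = [p*·176.2995 + (1−p*)·238.4864]/1.34 = 136.0291. B = V − Δ·S = 255.6193.
(2,1): S=191.0694. Δ = (V_up−V_dn)/(S_up−S_dn) = (76.9434−176.2995)/(265.5865−166.2304) = -1.0000. V = [p*·76.9434 + (1−p*)·176.2995]/1.34 = 64.5499. B = V − Δ·S = 255.6193.
(2,2): S=305.2718. Δ = (V_up−V_dn)/(S_up−S_dn) = (6.4455−76.9434)/(424.3278−265.5865) = -0.4441. V = [p*·6.4455 + (1−p*)·76.9434]/1.34 = 9.8688. B = V − Δ·S = 145.4416.
(1,0): S=137.4600. Δ = (V_up−V_dn)/(S_up−S_dn) = (64.5499−136.0291)/(191.0694−119.5902) = -1.0000. V = [p*·64.5499 + (1−p*)·136.0291]/1.34 = 53.3007. B = V − Δ·S = 190.7607.
(1,1): S=219.6200. Δ = (V_up−V_dn)/(S_up−S_dn) = (9.8688−64.5499)/(305.2718−191.0694) = -0.4788. V = [p*·9.8688 + (1−p*)·64.5499]/1.34 = 11.2885. B = V − Δ·S = 116.4445.
(0,0): S=158.0000. Δ = (V_up−V_dn)/(S_up−S_dn) = (11.2885−53.3007)/(219.6200−137.4600) = -0.5113. V = [p*·11.2885 + (1−p*)·53.3007]/1.34 = 11.4389. B = V − Δ·S = 92.2315.
Self-financing check: at every node Δ·S+B equals the discounted successor values.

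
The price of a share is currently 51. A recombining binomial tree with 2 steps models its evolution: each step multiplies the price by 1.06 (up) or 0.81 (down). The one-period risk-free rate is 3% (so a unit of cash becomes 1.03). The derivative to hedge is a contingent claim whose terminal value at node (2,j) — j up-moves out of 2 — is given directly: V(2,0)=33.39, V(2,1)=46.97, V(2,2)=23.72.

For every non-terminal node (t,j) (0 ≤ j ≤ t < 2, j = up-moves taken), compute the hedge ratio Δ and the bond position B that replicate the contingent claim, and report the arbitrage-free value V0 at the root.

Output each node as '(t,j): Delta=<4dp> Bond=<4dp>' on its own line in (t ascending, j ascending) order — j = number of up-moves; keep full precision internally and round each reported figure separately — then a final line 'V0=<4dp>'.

(0,0): Delta=-1.4339 Bond=100.2459
(1,0): Delta=1.3149 Bond=-10.3002
(1,1): Delta=-1.7203 Bond=118.7379
V0=27.1182

The replicating-portfolio and risk-neutral prices coincide; use p* = (1.03−0.81)/(1.06−0.81) = 0.8800 for the latter.
Payoff layer (t=2): V(2,0)=33.3900, V(2,1)=46.9700, V(2,2)=23.7200
(1,0): S=41.3100. Δ = (V_up−V_dn)/(S_up−S_dn) = (46.9700−33.3900)/(43.7886−33.4611) = 1.3149. V = [p*·46.9700 + (1−p*)·33.3900]/1.03 = 44.0198. B = V − Δ·S = -10.3002.
(1,1): S=54.0600. Δ = (V_up−V_dn)/(S_up−S_dn) = (23.7200−46.9700)/(57.3036−43.7886) = -1.7203. V = [p*·23.7200 + (1−p*)·46.9700]/1.03 = 25.7379. B = V − Δ·S = 118.7379.
(0,0): S=51.0000. Δ = (V_up−V_dn)/(S_up−S_dn) = (25.7379−44.0198)/(54.0600−41.3100) = -1.4339. V = [p*·25.7379 + (1−p*)·44.0198]/1.03 = 27.1182. B = V − Δ·S = 100.2459.
Each (Δ,B) replicates both successor values, so the strategy is self-financing and V0 is arbitrage-free.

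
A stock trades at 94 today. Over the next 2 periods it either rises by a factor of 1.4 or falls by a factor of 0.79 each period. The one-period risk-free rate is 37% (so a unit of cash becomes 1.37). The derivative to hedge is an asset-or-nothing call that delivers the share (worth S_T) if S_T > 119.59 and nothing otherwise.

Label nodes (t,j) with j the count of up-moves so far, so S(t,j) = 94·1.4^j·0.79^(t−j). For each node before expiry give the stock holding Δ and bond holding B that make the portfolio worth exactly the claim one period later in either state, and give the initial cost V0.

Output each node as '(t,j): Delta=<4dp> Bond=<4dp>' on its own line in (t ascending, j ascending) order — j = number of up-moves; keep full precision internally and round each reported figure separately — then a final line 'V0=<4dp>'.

(0,0): Delta=2.2300 Bond=-120.8755
(1,0): Delta=0.0000 Bond=0.0000
(1,1): Delta=2.2951 Bond=-174.1649
V0=88.7440

Under the risk-neutral measure, an up-move has probability p* = (R−d)/(u−d) = 0.9508 and values discount at R = 1.37.
Terminal payoffs: V(2,0)=0.0000, V(2,1)=0.0000, V(2,2)=184.2400
(1,0): S=74.2600. Δ = (V_up−V_dn)/(S_up−S_dn) = (0.0000−0.0000)/(103.9640−58.6654) = 0.0000. V = [p*·0.0000 + (1−p*)·0.0000]/1.37 = 0.0000. B = V − Δ·S = 0.0000.
(1,1): S=131.6000. Δ = (V_up−V_dn)/(S_up−S_dn) = (184.2400−0.0000)/(184.2400−103.9640) = 2.2951. V = [p*·184.2400 + (1−p*)·0.0000]/1.37 = 127.8679. B = V − Δ·S = -174.1649.
(0,0): S=94.0000. Δ = (V_up−V_dn)/(S_up−S_dn) = (127.8679−0.0000)/(131.6000−74.2600) = 2.2300. V = [p*·127.8679 + (1−p*)·0.0000]/1.37 = 88.7440. B = V − Δ·S = -120.8755.
Check: Δ(0,0)·S0 + B(0,0) = 88.7440 = V0.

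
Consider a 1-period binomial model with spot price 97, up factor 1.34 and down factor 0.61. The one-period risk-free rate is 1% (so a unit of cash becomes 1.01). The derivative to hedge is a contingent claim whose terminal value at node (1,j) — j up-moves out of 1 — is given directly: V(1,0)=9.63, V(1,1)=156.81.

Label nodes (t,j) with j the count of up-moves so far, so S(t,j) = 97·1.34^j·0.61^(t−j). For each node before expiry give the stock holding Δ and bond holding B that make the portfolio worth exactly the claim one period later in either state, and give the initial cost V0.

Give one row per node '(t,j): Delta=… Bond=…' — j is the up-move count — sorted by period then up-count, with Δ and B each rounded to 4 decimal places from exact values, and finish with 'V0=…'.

(0,0): Delta=2.0785 Bond=-112.2337
V0=89.3827

Under the risk-neutral measure, an up-move has probability p* = (R−d)/(u−d) = 0.5479 and values discount at R = 1.01.
Terminal payoffs: V(1,0)=9.6300, V(1,1)=156.8100
  t=0,j=0: stock 97.0000 → up 129.9800 (V=156.8100), down 59.1700 (V=9.6300). Price 89.3827; hedge Δ=2.0785, bond B=-112.2337.
Root portfolio cost Δ·97+B reproduces V0=89.3827.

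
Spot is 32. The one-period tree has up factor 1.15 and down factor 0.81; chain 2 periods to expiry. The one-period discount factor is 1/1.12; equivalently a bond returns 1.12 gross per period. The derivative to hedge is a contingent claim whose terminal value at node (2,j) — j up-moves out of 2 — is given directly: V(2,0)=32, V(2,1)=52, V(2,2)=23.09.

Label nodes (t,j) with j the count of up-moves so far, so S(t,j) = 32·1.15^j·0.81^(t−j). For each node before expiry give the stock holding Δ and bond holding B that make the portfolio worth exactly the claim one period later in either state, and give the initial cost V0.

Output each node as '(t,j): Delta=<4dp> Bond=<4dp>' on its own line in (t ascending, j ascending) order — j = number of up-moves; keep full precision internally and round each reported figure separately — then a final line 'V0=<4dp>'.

(0,0): Delta=-2.0183 Bond=86.7569
(1,0): Delta=2.2694 Bond=-13.9706
(1,1): Delta=-2.3106 Bond=107.9231
V0=22.1707

No-arbitrage ⇒ martingale measure with p* = (R−d)/(u−d) = 0.9118.
At expiry t=2: V(2,0)=32.0000, V(2,1)=52.0000, V(2,2)=23.0900
Node (1,0) S=25.9200: V=(p*·52.0000+(1−p*)·32.0000)/1.12=44.8529; Δ=(52.0000−32.0000)/(29.8080−20.9952)=2.2694; B=V−Δ·S=-13.9706
Node (1,1) S=36.8000: V=(p*·23.0900+(1−p*)·52.0000)/1.12=22.8936; Δ=(23.0900−52.0000)/(42.3200−29.8080)=-2.3106; B=V−Δ·S=107.9231
Node (0,0) S=32.0000: V=(p*·22.8936+(1−p*)·44.8529)/1.12=22.1707; Δ=(22.8936−44.8529)/(36.8000−25.9200)=-2.0183; B=V−Δ·S=86.7569
Self-financing check: at every node Δ·S+B equals the discounted successor values.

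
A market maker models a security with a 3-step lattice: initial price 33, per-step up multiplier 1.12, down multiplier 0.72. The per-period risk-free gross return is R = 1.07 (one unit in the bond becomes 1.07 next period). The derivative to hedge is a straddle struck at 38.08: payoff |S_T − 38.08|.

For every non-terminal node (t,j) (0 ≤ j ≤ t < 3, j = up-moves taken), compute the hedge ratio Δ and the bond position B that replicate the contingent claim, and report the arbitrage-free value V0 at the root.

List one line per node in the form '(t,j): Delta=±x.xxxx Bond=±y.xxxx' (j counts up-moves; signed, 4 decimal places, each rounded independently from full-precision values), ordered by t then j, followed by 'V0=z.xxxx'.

(0,0): Delta=-0.1608 Bond=12.4494
(1,0): Delta=-1.0000 Bond=33.2605
(1,1): Delta=-0.0837 Bond=10.4723
(2,0): Delta=-1.0000 Bond=35.5888
(2,1): Delta=-1.0000 Bond=35.5888
(2,2): Delta=0.0004 Bond=7.7220
V0=7.1434

Under the risk-neutral measure, an up-move has probability p* = (R−d)/(u−d) = 0.8750 and values discount at R = 1.07.
Terminal payoffs: V(3,0)=25.7628, V(3,1)=18.9199, V(3,2)=8.2755, V(3,3)=8.2826
  t=2,j=0: stock 17.1072 → up 19.1601 (V=18.9199), down 12.3172 (V=25.7628). Price 18.4816; hedge Δ=-1.0000, bond B=35.5888.
  t=2,j=1: stock 26.6112 → up 29.8045 (V=8.2755), down 19.1601 (V=18.9199). Price 8.9776; hedge Δ=-1.0000, bond B=35.5888.
  t=2,j=2: stock 41.3952 → up 46.3626 (V=8.2826), down 29.8045 (V=8.2755). Price 7.7399; hedge Δ=0.0004, bond B=7.7220.
  t=1,j=0: stock 23.7600 → up 26.6112 (V=8.9776), down 17.1072 (V=18.4816). Price 9.5005; hedge Δ=-1.0000, bond B=33.2605.
  t=1,j=1: stock 36.9600 → up 41.3952 (V=7.7399), down 26.6112 (V=8.9776). Price 7.3782; hedge Δ=-0.0837, bond B=10.4723.
  t=0,j=0: stock 33.0000 → up 36.9600 (V=7.3782), down 23.7600 (V=9.5005). Price 7.1434; hedge Δ=-0.1608, bond B=12.4494.
Check: Δ(0,0)·S0 + B(0,0) = 7.1434 = V0.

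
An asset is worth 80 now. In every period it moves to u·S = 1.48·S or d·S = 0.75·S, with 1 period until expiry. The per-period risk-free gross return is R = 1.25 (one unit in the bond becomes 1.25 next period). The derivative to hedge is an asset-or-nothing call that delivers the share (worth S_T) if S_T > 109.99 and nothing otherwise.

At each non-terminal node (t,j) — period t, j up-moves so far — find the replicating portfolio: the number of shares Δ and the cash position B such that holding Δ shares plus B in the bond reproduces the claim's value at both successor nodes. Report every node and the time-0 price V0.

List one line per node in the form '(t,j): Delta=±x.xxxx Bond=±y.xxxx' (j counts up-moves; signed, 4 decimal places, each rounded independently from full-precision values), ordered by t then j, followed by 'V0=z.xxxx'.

(0,0): Delta=2.0274 Bond=-97.3151
V0=64.8767

Risk-neutral probability p* = (R−d)/(u−d) = (1.25−0.75)/(1.48−0.75) = 0.6849.
Terminal payoffs: V(1,0)=0.0000, V(1,1)=118.4000
  t=0,j=0: stock 80.0000 → up 118.4000 (V=118.4000), down 60.0000 (V=0.0000). Price 64.8767; hedge Δ=2.0274, bond B=-97.3151.
The time-0 hedge costs 64.8767, which is the no-arbitrage price.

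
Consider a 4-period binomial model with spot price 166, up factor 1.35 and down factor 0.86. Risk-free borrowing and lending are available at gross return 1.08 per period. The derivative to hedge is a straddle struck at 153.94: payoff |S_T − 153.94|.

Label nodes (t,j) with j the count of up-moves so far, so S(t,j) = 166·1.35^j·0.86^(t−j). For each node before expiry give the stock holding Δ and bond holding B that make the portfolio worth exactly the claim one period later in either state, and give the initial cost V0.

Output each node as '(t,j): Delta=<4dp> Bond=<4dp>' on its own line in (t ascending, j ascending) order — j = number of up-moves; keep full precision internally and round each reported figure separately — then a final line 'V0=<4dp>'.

The replicating-portfolio and risk-neutral prices coincide; use p* = (1.08−0.86)/(1.35−0.86) = 0.4490 for the latter.
At expiry t=4: V(4,0)=63.1366, V(4,1)=11.3999, V(4,2)=69.8149, V(4,3)=197.3031, V(4,4)=397.4300
(3,0): S=105.5853. Δ = (V_up−V_dn)/(S_up−S_dn) = (11.3999−63.1366)/(142.5401−90.8034) = -1.0000. V = [p*·11.3999 + (1−p*)·63.1366]/1.08 = 36.9517. B = V − Δ·S = 142.5370.
(3,1): S=165.7444. Δ = (V_up−V_dn)/(S_up−S_dn) = (69.8149−11.3999)/(223.7549−142.5401) = 0.7193. V = [p*·69.8149 + (1−p*)·11.3999]/1.08 = 34.8398. B = V − Δ·S = -84.3745.
(3,2): S=260.1801. Δ = (V_up−V_dn)/(S_up−S_dn) = (197.3031−69.8149)/(351.2431−223.7549) = 1.0000. V = [p*·197.3031 + (1−p*)·69.8149]/1.08 = 117.6431. B = V − Δ·S = -142.5370.
(3,3): S=408.4223. Δ = (V_up−V_dn)/(S_up−S_dn) = (397.4300−197.3031)/(551.3700−351.2431) = 1.0000. V = [p*·397.4300 + (1−p*)·197.3031]/1.08 = 265.8852. B = V − Δ·S = -142.5370.
(2,0): S=122.7736. Δ = (V_up−V_dn)/(S_up−S_dn) = (34.8398−36.9517)/(165.7444−105.5853) = -0.0351. V = [p*·34.8398 + (1−p*)·36.9517]/1.08 = 33.3366. B = V − Δ·S = 37.6466.
(2,1): S=192.7260. Δ = (V_up−V_dn)/(S_up−S_dn) = (117.6431−34.8398)/(260.1801−165.7444) = 0.8768. V = [p*·117.6431 + (1−p*)·34.8398]/1.08 = 66.6822. B = V − Δ·S = -102.3040.
(2,2): S=302.5350. Δ = (V_up−V_dn)/(S_up−S_dn) = (265.8852−117.6431)/(408.4223−260.1801) = 1.0000. V = [p*·265.8852 + (1−p*)·117.6431]/1.08 = 170.5563. B = V − Δ·S = -131.9787.
(1,0): S=142.7600. Δ = (V_up−V_dn)/(S_up−S_dn) = (66.6822−33.3366)/(192.7260−122.7736) = 0.4767. V = [p*·66.6822 + (1−p*)·33.3366]/1.08 = 44.7297. B = V − Δ·S = -23.3225.
(1,1): S=224.1000. Δ = (V_up−V_dn)/(S_up−S_dn) = (170.5563−66.6822)/(302.5350−192.7260) = 0.9460. V = [p*·170.5563 + (1−p*)·66.6822]/1.08 = 104.9255. B = V − Δ·S = -107.0624.
(0,0): S=166.0000. Δ = (V_up−V_dn)/(S_up−S_dn) = (104.9255−44.7297)/(224.1000−142.7600) = 0.7401. V = [p*·104.9255 + (1−p*)·44.7297]/1.08 = 66.4411. B = V − Δ·S = -56.4074.
The time-0 hedge costs 66.4411, which is the no-arbitrage price.

(0,0): Delta=0.7401 Bond=-56.4074
(1,0): Delta=0.4767 Bond=-23.3225
(1,1): Delta=0.9460 Bond=-107.0624
(2,0): Delta=-0.0351 Bond=37.6466
(2,1): Delta=0.8768 Bond=-102.3040
(2,2): Delta=1.0000 Bond=-131.9787
(3,0): Delta=-1.0000 Bond=142.5370
(3,1): Delta=0.7193 Bond=-84.3745
(3,2): Delta=1.0000 Bond=-142.5370
(3,3): Delta=1.0000 Bond=-142.5370
V0=66.4411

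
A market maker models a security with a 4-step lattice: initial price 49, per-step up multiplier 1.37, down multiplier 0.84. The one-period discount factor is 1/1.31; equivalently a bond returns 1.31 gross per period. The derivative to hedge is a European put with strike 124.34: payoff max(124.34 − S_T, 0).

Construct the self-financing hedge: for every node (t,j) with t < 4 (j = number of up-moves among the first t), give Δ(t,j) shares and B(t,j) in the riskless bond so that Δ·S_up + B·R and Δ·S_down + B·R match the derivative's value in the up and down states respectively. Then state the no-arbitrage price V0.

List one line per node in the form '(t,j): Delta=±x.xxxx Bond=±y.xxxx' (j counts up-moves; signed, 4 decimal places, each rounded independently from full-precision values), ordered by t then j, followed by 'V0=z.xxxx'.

(0,0): Delta=-0.4234 Bond=24.1029
(1,0): Delta=-1.0000 Bond=55.3091
(1,1): Delta=-0.3782 Bond=28.5449
(2,0): Delta=-1.0000 Bond=72.4550
(2,1): Delta=-1.0000 Bond=72.4550
(2,2): Delta=-0.3296 Bond=32.9179
(3,0): Delta=-1.0000 Bond=94.9160
(3,1): Delta=-1.0000 Bond=94.9160
(3,2): Delta=-1.0000 Bond=94.9160
(3,3): Delta=-0.2771 Bond=36.5105
V0=3.3581

The replicating-portfolio and risk-neutral prices coincide; use p* = (1.31−0.84)/(1.37−0.84) = 0.8868 for the latter.
At expiry t=4: V(4,0)=99.9443, V(4,1)=84.5518, V(4,2)=59.4473, V(4,3)=18.5031, V(4,4)=0.0000
Node (3,0) S=29.0425: V=(p*·84.5518+(1−p*)·99.9443)/1.31=65.8735; Δ=(84.5518−99.9443)/(39.7882−24.3957)=-1.0000; B=V−Δ·S=94.9160
Node (3,1) S=47.3669: V=(p*·59.4473+(1−p*)·84.5518)/1.31=47.5491; Δ=(59.4473−84.5518)/(64.8927−39.7882)=-1.0000; B=V−Δ·S=94.9160
Node (3,2) S=77.2532: V=(p*·18.5031+(1−p*)·59.4473)/1.31=17.6628; Δ=(18.5031−59.4473)/(105.8369−64.8927)=-1.0000; B=V−Δ·S=94.9160
Node (3,3) S=125.9963: V=(p*·0.0000+(1−p*)·18.5031)/1.31=1.5990; Δ=(0.0000−18.5031)/(172.6149−105.8369)=-0.2771; B=V−Δ·S=36.5105
Node (2,0) S=34.5744: V=(p*·47.5491+(1−p*)·65.8735)/1.31=37.8806; Δ=(47.5491−65.8735)/(47.3669−29.0425)=-1.0000; B=V−Δ·S=72.4550
Node (2,1) S=56.3892: V=(p*·17.6628+(1−p*)·47.5491)/1.31=16.0658; Δ=(17.6628−47.5491)/(77.2532−47.3669)=-1.0000; B=V−Δ·S=72.4550
Node (2,2) S=91.9681: V=(p*·1.5990+(1−p*)·17.6628)/1.31=2.6088; Δ=(1.5990−17.6628)/(125.9963−77.2532)=-0.3296; B=V−Δ·S=32.9179
Node (1,0) S=41.1600: V=(p*·16.0658+(1−p*)·37.8806)/1.31=14.1491; Δ=(16.0658−37.8806)/(56.3892−34.5744)=-1.0000; B=V−Δ·S=55.3091
Node (1,1) S=67.1300: V=(p*·2.6088+(1−p*)·16.0658)/1.31=3.1544; Δ=(2.6088−16.0658)/(91.9681−56.3892)=-0.3782; B=V−Δ·S=28.5449
Node (0,0) S=49.0000: V=(p*·3.1544+(1−p*)·14.1491)/1.31=3.3581; Δ=(3.1544−14.1491)/(67.1300−41.1600)=-0.4234; B=V−Δ·S=24.1029
Self-financing check: at every node Δ·S+B equals the discounted successor values.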